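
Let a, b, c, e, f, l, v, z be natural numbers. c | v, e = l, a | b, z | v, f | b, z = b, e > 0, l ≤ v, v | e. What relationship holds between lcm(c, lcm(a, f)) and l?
lcm(c, lcm(a, f)) | l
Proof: v | e and e > 0, therefore v ≤ e. Since e = l, v ≤ l. l ≤ v, so v = l. Because a | b and f | b, lcm(a, f) | b. z = b and z | v, hence b | v. lcm(a, f) | b, so lcm(a, f) | v. c | v, so lcm(c, lcm(a, f)) | v. v = l, so lcm(c, lcm(a, f)) | l.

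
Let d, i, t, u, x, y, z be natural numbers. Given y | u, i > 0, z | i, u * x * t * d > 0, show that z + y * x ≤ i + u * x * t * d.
Because z | i and i > 0, z ≤ i. From y | u, y * x | u * x. Then y * x | u * x * t. Then y * x | u * x * t * d. u * x * t * d > 0, so y * x ≤ u * x * t * d. z ≤ i, so z + y * x ≤ i + u * x * t * d.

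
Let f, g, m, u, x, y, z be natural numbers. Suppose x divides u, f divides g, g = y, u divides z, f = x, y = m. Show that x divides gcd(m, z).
g = y and y = m, hence g = m. f = x and f divides g, thus x divides g. Since g = m, x divides m. Because x divides u and u divides z, x divides z. Since x divides m, x divides gcd(m, z).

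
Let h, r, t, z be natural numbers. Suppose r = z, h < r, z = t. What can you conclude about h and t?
h < t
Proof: r = z and z = t, hence r = t. Since h < r, h < t.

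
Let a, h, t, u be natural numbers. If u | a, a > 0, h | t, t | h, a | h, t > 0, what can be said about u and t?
u ≤ t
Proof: u | a and a > 0, hence u ≤ a. h | t and t | h, so h = t. a | h, so a | t. t > 0, so a ≤ t. u ≤ a, so u ≤ t.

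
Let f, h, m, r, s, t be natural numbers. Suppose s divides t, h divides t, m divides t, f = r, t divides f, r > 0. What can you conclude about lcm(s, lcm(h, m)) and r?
lcm(s, lcm(h, m)) ≤ r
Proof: Because h divides t and m divides t, lcm(h, m) divides t. s divides t, so lcm(s, lcm(h, m)) divides t. From f = r and t divides f, t divides r. lcm(s, lcm(h, m)) divides t, so lcm(s, lcm(h, m)) divides r. From r > 0, lcm(s, lcm(h, m)) ≤ r.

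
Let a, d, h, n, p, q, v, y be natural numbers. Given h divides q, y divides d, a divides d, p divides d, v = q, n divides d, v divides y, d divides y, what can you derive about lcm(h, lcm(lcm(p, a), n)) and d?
lcm(h, lcm(lcm(p, a), n)) divides d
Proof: y divides d and d divides y, hence y = d. Because v = q and v divides y, q divides y. Because y = d, q divides d. Since h divides q, h divides d. p divides d and a divides d, so lcm(p, a) divides d. n divides d, so lcm(lcm(p, a), n) divides d. Since h divides d, lcm(h, lcm(lcm(p, a), n)) divides d.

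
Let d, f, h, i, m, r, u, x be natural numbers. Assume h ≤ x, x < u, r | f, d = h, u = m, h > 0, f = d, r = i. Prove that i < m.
f = d and d = h, thus f = h. Because r | f, r | h. h > 0, so r ≤ h. u = m and x < u, so x < m. Since h ≤ x, h < m. Since r ≤ h, r < m. r = i, so i < m.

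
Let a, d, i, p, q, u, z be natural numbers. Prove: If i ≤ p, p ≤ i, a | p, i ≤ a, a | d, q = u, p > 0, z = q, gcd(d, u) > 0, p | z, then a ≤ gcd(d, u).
Because i ≤ p and p ≤ i, i = p. From i ≤ a, p ≤ a. From a | p and p > 0, a ≤ p. Since p ≤ a, p = a. Since p | z, a | z. z = q, so a | q. q = u, so a | u. a | d, so a | gcd(d, u). From gcd(d, u) > 0, a ≤ gcd(d, u).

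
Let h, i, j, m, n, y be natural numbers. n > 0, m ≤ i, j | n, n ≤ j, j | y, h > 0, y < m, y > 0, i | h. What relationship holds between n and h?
n < h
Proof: j | n and n > 0, therefore j ≤ n. Because n ≤ j, j = n. j | y and y > 0, therefore j ≤ y. Because j = n, n ≤ y. y < m and m ≤ i, thus y < i. n ≤ y, so n < i. i | h and h > 0, therefore i ≤ h. n < i, so n < h.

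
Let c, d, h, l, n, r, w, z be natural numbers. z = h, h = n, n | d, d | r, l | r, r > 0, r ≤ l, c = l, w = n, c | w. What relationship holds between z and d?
z = d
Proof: Because z = h and h = n, z = n. Since l | r and r > 0, l ≤ r. r ≤ l, so l = r. w = n and c | w, so c | n. Since c = l, l | n. Since l = r, r | n. d | r, so d | n. Since n | d, n = d. z = n, so z = d.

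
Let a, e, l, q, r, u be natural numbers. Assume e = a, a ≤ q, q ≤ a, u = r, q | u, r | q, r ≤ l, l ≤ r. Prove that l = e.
Because a ≤ q and q ≤ a, a = q. Since e = a, e = q. Since u = r and q | u, q | r. Since r | q, q = r. Since e = q, e = r. r ≤ l and l ≤ r, therefore r = l. Since e = r, e = l. Then l = e.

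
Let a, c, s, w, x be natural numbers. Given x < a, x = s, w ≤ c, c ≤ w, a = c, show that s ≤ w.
Because c ≤ w and w ≤ c, c = w. Because a = c, a = w. Because x = s and x < a, s < a. Since a = w, s < w. Then s ≤ w.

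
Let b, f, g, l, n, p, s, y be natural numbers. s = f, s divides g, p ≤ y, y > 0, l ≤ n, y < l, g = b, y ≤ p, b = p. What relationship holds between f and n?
f < n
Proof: p ≤ y and y ≤ p, so p = y. b = p, so b = y. g = b, so g = y. s divides g, so s divides y. y > 0, so s ≤ y. From s = f, f ≤ y. Because y < l and l ≤ n, y < n. Since f ≤ y, f < n.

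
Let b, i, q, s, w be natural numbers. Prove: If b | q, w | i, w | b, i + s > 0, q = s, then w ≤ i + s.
w | b and b | q, therefore w | q. Since q = s, w | s. w | i, so w | i + s. Since i + s > 0, w ≤ i + s.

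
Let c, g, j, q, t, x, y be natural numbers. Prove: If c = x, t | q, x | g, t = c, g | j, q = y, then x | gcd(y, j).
t = c and t | q, therefore c | q. c = x, so x | q. q = y, so x | y. From x | g and g | j, x | j. x | y, so x | gcd(y, j).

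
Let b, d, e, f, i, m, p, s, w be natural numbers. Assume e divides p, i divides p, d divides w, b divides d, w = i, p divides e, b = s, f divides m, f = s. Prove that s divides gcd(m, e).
From f = s and f divides m, s divides m. b = s and b divides d, thus s divides d. From w = i and d divides w, d divides i. s divides d, so s divides i. Since p divides e and e divides p, p = e. i divides p, so i divides e. Since s divides i, s divides e. Since s divides m, s divides gcd(m, e).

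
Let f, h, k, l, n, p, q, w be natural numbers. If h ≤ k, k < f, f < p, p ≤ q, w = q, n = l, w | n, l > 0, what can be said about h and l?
h < l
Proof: Because h ≤ k and k < f, h < f. Because f < p and p ≤ q, f < q. Because h < f, h < q. Because n = l and w | n, w | l. Since w = q, q | l. From l > 0, q ≤ l. Since h < q, h < l.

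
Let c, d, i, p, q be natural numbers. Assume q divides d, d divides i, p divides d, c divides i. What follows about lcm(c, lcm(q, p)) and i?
lcm(c, lcm(q, p)) divides i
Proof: Since q divides d and p divides d, lcm(q, p) divides d. From d divides i, lcm(q, p) divides i. c divides i, so lcm(c, lcm(q, p)) divides i.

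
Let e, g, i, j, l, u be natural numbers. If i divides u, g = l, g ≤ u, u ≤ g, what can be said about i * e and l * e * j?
i * e divides l * e * j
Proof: From u ≤ g and g ≤ u, u = g. g = l, so u = l. i divides u, so i divides l. Then i * e divides l * e. Then i * e divides l * e * j.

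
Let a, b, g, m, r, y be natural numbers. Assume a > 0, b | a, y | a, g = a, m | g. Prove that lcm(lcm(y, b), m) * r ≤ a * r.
Because y | a and b | a, lcm(y, b) | a. g = a and m | g, therefore m | a. lcm(y, b) | a, so lcm(lcm(y, b), m) | a. a > 0, so lcm(lcm(y, b), m) ≤ a. Then lcm(lcm(y, b), m) * r ≤ a * r.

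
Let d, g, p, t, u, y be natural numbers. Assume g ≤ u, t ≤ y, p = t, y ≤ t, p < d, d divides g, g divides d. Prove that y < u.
t ≤ y and y ≤ t, therefore t = y. Since p = t, p = y. d divides g and g divides d, so d = g. p < d, so p < g. Since g ≤ u, p < u. p = y, so y < u.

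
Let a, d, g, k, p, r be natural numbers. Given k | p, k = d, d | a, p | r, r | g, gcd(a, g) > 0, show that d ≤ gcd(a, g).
Since k = d and k | p, d | p. p | r, so d | r. Since r | g, d | g. Since d | a, d | gcd(a, g). Since gcd(a, g) > 0, d ≤ gcd(a, g).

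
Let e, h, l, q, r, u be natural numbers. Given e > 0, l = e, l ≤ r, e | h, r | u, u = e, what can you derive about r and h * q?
r | h * q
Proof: From l = e and l ≤ r, e ≤ r. u = e and r | u, hence r | e. Since e > 0, r ≤ e. e ≤ r, so e = r. Since e | h, r | h. Then r | h * q.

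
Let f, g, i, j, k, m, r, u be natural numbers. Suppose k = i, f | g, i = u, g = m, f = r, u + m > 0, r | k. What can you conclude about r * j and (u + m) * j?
r * j ≤ (u + m) * j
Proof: k = i and i = u, therefore k = u. r | k, so r | u. Since g = m and f | g, f | m. Since f = r, r | m. r | u, so r | u + m. Since u + m > 0, r ≤ u + m. Then r * j ≤ (u + m) * j.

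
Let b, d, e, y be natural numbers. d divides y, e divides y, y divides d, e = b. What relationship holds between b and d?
b divides d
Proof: y divides d and d divides y, so y = d. e = b and e divides y, so b divides y. From y = d, b divides d.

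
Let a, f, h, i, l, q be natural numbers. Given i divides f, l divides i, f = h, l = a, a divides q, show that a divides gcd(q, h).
Because f = h and i divides f, i divides h. l divides i, so l divides h. l = a, so a divides h. Since a divides q, a divides gcd(q, h).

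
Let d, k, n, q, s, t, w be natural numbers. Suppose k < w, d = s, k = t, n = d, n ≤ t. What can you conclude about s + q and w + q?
s + q < w + q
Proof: n = d and d = s, thus n = s. From n ≤ t, s ≤ t. From k = t and k < w, t < w. Because s ≤ t, s < w. Then s + q < w + q.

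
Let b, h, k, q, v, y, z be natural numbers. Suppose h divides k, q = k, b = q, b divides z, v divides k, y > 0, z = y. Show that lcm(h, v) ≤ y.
From h divides k and v divides k, lcm(h, v) divides k. b = q and b divides z, therefore q divides z. Since z = y, q divides y. q = k, so k divides y. Because lcm(h, v) divides k, lcm(h, v) divides y. y > 0, so lcm(h, v) ≤ y.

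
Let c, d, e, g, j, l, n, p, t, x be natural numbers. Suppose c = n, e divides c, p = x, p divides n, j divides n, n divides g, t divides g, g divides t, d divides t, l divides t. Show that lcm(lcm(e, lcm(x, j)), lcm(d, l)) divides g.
c = n and e divides c, hence e divides n. Because p = x and p divides n, x divides n. Because j divides n, lcm(x, j) divides n. e divides n, so lcm(e, lcm(x, j)) divides n. n divides g, so lcm(e, lcm(x, j)) divides g. t divides g and g divides t, therefore t = g. Because d divides t and l divides t, lcm(d, l) divides t. t = g, so lcm(d, l) divides g. lcm(e, lcm(x, j)) divides g, so lcm(lcm(e, lcm(x, j)), lcm(d, l)) divides g.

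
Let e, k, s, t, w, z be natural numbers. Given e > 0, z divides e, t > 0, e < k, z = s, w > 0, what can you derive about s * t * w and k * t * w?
s * t * w < k * t * w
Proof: Because z = s and z divides e, s divides e. From e > 0, s ≤ e. Since e < k, s < k. Since t > 0, by multiplying by a positive, s * t < k * t. Because w > 0, by multiplying by a positive, s * t * w < k * t * w.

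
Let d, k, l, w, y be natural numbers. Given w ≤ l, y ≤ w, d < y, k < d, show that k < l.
k < d and d < y, so k < y. Since y ≤ w, k < w. w ≤ l, so k < l.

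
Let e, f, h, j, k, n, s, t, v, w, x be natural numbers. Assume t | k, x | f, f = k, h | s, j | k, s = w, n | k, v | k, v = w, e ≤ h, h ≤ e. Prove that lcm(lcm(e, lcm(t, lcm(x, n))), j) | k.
Since h ≤ e and e ≤ h, h = e. Since s = w and h | s, h | w. v = w and v | k, hence w | k. h | w, so h | k. Since h = e, e | k. f = k and x | f, therefore x | k. Since n | k, lcm(x, n) | k. t | k, so lcm(t, lcm(x, n)) | k. Since e | k, lcm(e, lcm(t, lcm(x, n))) | k. Because j | k, lcm(lcm(e, lcm(t, lcm(x, n))), j) | k.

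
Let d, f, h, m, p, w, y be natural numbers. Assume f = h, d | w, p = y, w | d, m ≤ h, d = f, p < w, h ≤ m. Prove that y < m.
d = f and f = h, thus d = h. h ≤ m and m ≤ h, hence h = m. Since d = h, d = m. w | d and d | w, therefore w = d. p < w, so p < d. Since p = y, y < d. Since d = m, y < m.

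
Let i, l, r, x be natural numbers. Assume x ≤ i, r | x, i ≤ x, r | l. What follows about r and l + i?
r | l + i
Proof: x ≤ i and i ≤ x, therefore x = i. r | x, so r | i. Since r | l, r | l + i.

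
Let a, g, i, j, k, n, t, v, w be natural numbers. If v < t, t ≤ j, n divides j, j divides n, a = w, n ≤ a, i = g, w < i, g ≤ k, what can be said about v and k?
v < k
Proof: From v < t and t ≤ j, v < j. Because n divides j and j divides n, n = j. Since a = w and n ≤ a, n ≤ w. Since i = g and w < i, w < g. Since n ≤ w, n < g. Since g ≤ k, n < k. Since n = j, j < k. From v < j, v < k.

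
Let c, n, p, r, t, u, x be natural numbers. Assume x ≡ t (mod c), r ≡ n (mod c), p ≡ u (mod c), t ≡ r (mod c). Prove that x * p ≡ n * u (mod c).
Since x ≡ t (mod c) and t ≡ r (mod c), x ≡ r (mod c). Since r ≡ n (mod c), x ≡ n (mod c). Since p ≡ u (mod c), by multiplying congruences, x * p ≡ n * u (mod c).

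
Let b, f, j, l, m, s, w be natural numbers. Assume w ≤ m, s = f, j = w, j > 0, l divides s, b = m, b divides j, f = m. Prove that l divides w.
Because s = f and f = m, s = m. Because b divides j and j > 0, b ≤ j. Since b = m, m ≤ j. j = w, so m ≤ w. Since w ≤ m, m = w. Because s = m, s = w. l divides s, so l divides w.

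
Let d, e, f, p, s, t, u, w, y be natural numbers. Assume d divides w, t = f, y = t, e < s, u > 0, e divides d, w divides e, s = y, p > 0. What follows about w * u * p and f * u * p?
w * u * p < f * u * p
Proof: Because e divides d and d divides w, e divides w. Because w divides e, e = w. Because s = y and y = t, s = t. e < s, so e < t. e = w, so w < t. t = f, so w < f. Combined with u > 0, by multiplying by a positive, w * u < f * u. Using p > 0 and multiplying by a positive, w * u * p < f * u * p.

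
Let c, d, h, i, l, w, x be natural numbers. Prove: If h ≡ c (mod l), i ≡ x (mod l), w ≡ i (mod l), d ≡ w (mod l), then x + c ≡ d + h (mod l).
d ≡ w (mod l) and w ≡ i (mod l), so d ≡ i (mod l). From i ≡ x (mod l), d ≡ x (mod l). Since h ≡ c (mod l), by adding congruences, d + h ≡ x + c (mod l). Then x + c ≡ d + h (mod l).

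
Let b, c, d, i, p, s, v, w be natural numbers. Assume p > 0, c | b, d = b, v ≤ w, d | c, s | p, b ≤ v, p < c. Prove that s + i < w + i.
d = b and d | c, therefore b | c. Since c | b, c = b. Because s | p and p > 0, s ≤ p. p < c, so s < c. Because c = b, s < b. Because b ≤ v and v ≤ w, b ≤ w. Because s < b, s < w. Then s + i < w + i.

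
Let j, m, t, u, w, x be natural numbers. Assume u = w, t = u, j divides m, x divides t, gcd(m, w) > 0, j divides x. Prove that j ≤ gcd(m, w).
t = u and u = w, hence t = w. Because x divides t, x divides w. j divides x, so j divides w. j divides m, so j divides gcd(m, w). Since gcd(m, w) > 0, j ≤ gcd(m, w).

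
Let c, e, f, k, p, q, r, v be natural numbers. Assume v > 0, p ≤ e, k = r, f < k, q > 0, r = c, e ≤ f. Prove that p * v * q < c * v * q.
k = r and r = c, hence k = c. From e ≤ f and f < k, e < k. Since k = c, e < c. Since p ≤ e, p < c. v > 0, so p * v < c * v. q > 0, so p * v * q < c * v * q.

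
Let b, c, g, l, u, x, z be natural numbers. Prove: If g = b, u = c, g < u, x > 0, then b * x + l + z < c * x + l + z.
Since u = c and g < u, g < c. g = b, so b < c. Since x > 0, by multiplying by a positive, b * x < c * x. Then b * x + l < c * x + l. Then b * x + l + z < c * x + l + z.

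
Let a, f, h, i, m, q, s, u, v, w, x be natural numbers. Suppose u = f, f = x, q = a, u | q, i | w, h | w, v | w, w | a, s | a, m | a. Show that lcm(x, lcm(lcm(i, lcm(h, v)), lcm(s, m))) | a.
u = f and f = x, hence u = x. Since q = a and u | q, u | a. u = x, so x | a. Because h | w and v | w, lcm(h, v) | w. i | w, so lcm(i, lcm(h, v)) | w. w | a, so lcm(i, lcm(h, v)) | a. s | a and m | a, so lcm(s, m) | a. lcm(i, lcm(h, v)) | a, so lcm(lcm(i, lcm(h, v)), lcm(s, m)) | a. x | a, so lcm(x, lcm(lcm(i, lcm(h, v)), lcm(s, m))) | a.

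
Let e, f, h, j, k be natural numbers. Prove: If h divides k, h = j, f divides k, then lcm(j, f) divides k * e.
h = j and h divides k, hence j divides k. Since f divides k, lcm(j, f) divides k. Then lcm(j, f) divides k * e.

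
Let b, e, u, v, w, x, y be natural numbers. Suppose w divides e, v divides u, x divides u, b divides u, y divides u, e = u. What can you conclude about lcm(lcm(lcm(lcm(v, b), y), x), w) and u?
lcm(lcm(lcm(lcm(v, b), y), x), w) divides u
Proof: v divides u and b divides u, thus lcm(v, b) divides u. Since y divides u, lcm(lcm(v, b), y) divides u. x divides u, so lcm(lcm(lcm(v, b), y), x) divides u. e = u and w divides e, hence w divides u. Since lcm(lcm(lcm(v, b), y), x) divides u, lcm(lcm(lcm(lcm(v, b), y), x), w) divides u.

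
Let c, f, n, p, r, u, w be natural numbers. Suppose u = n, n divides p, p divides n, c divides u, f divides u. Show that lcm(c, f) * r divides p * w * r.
Since n divides p and p divides n, n = p. u = n, so u = p. c divides u and f divides u, so lcm(c, f) divides u. Since u = p, lcm(c, f) divides p. Then lcm(c, f) divides p * w. Then lcm(c, f) * r divides p * w * r.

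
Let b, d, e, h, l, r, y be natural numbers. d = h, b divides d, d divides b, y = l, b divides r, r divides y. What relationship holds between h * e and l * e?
h * e divides l * e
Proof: b divides d and d divides b, thus b = d. Since b divides r and r divides y, b divides y. Since y = l, b divides l. b = d, so d divides l. Since d = h, h divides l. Then h * e divides l * e.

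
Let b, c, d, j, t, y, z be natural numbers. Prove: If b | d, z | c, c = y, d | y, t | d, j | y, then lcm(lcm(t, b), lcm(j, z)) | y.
t | d and b | d, therefore lcm(t, b) | d. d | y, so lcm(t, b) | y. c = y and z | c, hence z | y. Since j | y, lcm(j, z) | y. lcm(t, b) | y, so lcm(lcm(t, b), lcm(j, z)) | y.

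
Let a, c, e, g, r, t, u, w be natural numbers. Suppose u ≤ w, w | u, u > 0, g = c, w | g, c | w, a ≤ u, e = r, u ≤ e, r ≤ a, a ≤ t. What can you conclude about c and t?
c ≤ t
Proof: w | u and u > 0, thus w ≤ u. Since u ≤ w, u = w. Since g = c and w | g, w | c. c | w, so w = c. Since u = w, u = c. Because e = r and u ≤ e, u ≤ r. r ≤ a, so u ≤ a. a ≤ u, so a = u. a ≤ t, so u ≤ t. u = c, so c ≤ t.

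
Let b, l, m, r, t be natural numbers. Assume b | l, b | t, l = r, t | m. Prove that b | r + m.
From l = r and b | l, b | r. b | t and t | m, hence b | m. b | r, so b | r + m.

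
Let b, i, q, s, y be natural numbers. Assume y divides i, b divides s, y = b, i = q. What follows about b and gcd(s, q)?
b divides gcd(s, q)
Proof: i = q and y divides i, thus y divides q. Since y = b, b divides q. Since b divides s, b divides gcd(s, q).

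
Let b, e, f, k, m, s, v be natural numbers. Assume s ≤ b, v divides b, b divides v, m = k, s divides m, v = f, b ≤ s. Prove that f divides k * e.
s ≤ b and b ≤ s, hence s = b. b divides v and v divides b, so b = v. s = b, so s = v. Since v = f, s = f. From m = k and s divides m, s divides k. Since s = f, f divides k. Then f divides k * e.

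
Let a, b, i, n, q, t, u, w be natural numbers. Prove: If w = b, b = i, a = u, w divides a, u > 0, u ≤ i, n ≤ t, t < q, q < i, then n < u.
Because w = b and b = i, w = i. From a = u and w divides a, w divides u. Since u > 0, w ≤ u. Since w = i, i ≤ u. Since u ≤ i, i = u. t < q and q < i, so t < i. Since n ≤ t, n < i. i = u, so n < u.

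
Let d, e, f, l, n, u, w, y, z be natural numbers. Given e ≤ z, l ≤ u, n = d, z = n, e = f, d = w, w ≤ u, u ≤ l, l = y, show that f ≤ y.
From z = n and n = d, z = d. Since d = w, z = w. e = f and e ≤ z, thus f ≤ z. Since z = w, f ≤ w. From u ≤ l and l ≤ u, u = l. w ≤ u, so w ≤ l. l = y, so w ≤ y. f ≤ w, so f ≤ y.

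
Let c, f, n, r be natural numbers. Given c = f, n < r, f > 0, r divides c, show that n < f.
c = f and r divides c, hence r divides f. f > 0, so r ≤ f. Because n < r, n < f.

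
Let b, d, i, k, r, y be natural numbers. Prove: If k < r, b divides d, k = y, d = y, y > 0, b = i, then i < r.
Because d = y and b divides d, b divides y. b = i, so i divides y. Since y > 0, i ≤ y. k = y and k < r, thus y < r. Since i ≤ y, i < r.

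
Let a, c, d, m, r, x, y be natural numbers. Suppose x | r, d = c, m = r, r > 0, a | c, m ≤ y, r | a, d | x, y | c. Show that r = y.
From m = r and m ≤ y, r ≤ y. Because d = c and d | x, c | x. Since x | r, c | r. r | a and a | c, thus r | c. Since c | r, c = r. y | c, so y | r. Since r > 0, y ≤ r. r ≤ y, so r = y.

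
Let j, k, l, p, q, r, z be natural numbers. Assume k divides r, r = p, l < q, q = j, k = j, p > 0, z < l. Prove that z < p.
Because q = j and l < q, l < j. z < l, so z < j. Since r = p and k divides r, k divides p. k = j, so j divides p. p > 0, so j ≤ p. z < j, so z < p.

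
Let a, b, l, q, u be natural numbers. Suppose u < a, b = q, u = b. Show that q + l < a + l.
u = b and b = q, thus u = q. u < a, so q < a. Then q + l < a + l.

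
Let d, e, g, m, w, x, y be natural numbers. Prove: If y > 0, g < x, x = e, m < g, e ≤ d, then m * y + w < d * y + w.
Because x = e and g < x, g < e. Because m < g, m < e. Since e ≤ d, m < d. From y > 0, m * y < d * y. Then m * y + w < d * y + w.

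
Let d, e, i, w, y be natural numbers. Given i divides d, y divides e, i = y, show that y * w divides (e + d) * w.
From i = y and i divides d, y divides d. Because y divides e, y divides e + d. Then y * w divides (e + d) * w.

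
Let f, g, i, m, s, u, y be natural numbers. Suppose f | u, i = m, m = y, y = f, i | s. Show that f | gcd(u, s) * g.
Because i = m and m = y, i = y. Since y = f, i = f. From i | s, f | s. f | u, so f | gcd(u, s). Then f | gcd(u, s) * g.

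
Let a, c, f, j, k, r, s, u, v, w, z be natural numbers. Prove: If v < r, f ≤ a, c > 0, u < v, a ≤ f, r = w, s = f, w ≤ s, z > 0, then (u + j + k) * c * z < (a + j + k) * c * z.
f ≤ a and a ≤ f, hence f = a. s = f, so s = a. Since r = w and v < r, v < w. w ≤ s, so v < s. s = a, so v < a. From u < v, u < a. Then u + j < a + j. Then u + j + k < a + j + k. Since c > 0, (u + j + k) * c < (a + j + k) * c. z > 0, so (u + j + k) * c * z < (a + j + k) * c * z.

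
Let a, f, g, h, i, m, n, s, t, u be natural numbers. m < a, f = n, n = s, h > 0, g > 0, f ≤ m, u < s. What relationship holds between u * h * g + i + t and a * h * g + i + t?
u * h * g + i + t < a * h * g + i + t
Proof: f = n and n = s, hence f = s. Since f ≤ m, s ≤ m. Since u < s, u < m. m < a, so u < a. h > 0, so u * h < a * h. Since g > 0, u * h * g < a * h * g. Then u * h * g + i < a * h * g + i. Then u * h * g + i + t < a * h * g + i + t.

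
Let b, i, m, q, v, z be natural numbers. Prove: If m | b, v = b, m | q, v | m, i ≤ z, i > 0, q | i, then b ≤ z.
Since v = b and v | m, b | m. m | b, so m = b. m | q and q | i, so m | i. Since m = b, b | i. i > 0, so b ≤ i. Since i ≤ z, b ≤ z.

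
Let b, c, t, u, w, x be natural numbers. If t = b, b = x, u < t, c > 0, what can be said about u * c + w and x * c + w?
u * c + w < x * c + w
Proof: t = b and b = x, therefore t = x. From u < t, u < x. Because c > 0, by multiplying by a positive, u * c < x * c. Then u * c + w < x * c + w.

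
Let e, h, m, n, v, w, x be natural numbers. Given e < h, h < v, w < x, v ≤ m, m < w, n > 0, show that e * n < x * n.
h < v and v ≤ m, hence h < m. e < h, so e < m. Because m < w and w < x, m < x. Since e < m, e < x. Since n > 0, by multiplying by a positive, e * n < x * n.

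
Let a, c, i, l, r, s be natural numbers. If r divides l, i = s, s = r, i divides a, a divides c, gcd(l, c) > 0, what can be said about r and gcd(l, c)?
r ≤ gcd(l, c)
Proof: i = s and s = r, so i = r. i divides a and a divides c, therefore i divides c. i = r, so r divides c. Since r divides l, r divides gcd(l, c). Since gcd(l, c) > 0, r ≤ gcd(l, c).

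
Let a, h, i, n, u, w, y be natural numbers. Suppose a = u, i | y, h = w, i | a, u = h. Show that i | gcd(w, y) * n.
Because a = u and u = h, a = h. Since h = w, a = w. From i | a, i | w. i | y, so i | gcd(w, y). Then i | gcd(w, y) * n.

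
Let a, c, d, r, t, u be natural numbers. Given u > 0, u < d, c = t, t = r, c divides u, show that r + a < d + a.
c = t and t = r, thus c = r. c divides u and u > 0, hence c ≤ u. Since u < d, c < d. Since c = r, r < d. Then r + a < d + a.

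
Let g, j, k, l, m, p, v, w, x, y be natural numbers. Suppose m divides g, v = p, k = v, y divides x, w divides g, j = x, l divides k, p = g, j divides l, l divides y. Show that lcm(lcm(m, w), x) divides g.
Because m divides g and w divides g, lcm(m, w) divides g. l divides y and y divides x, hence l divides x. j = x and j divides l, thus x divides l. Because l divides x, l = x. k = v and v = p, thus k = p. Since p = g, k = g. From l divides k, l divides g. l = x, so x divides g. Since lcm(m, w) divides g, lcm(lcm(m, w), x) divides g.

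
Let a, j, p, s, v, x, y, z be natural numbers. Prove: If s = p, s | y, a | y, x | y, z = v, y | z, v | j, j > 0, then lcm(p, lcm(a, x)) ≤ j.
From s = p and s | y, p | y. Since a | y and x | y, lcm(a, x) | y. Since p | y, lcm(p, lcm(a, x)) | y. Because z = v and y | z, y | v. v | j, so y | j. Because lcm(p, lcm(a, x)) | y, lcm(p, lcm(a, x)) | j. Since j > 0, lcm(p, lcm(a, x)) ≤ j.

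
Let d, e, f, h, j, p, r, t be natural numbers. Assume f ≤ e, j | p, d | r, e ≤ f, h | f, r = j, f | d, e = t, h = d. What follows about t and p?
t | p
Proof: h = d and h | f, therefore d | f. f | d, so d = f. Since f ≤ e and e ≤ f, f = e. d = f, so d = e. Since e = t, d = t. r = j and d | r, therefore d | j. From j | p, d | p. Since d = t, t | p.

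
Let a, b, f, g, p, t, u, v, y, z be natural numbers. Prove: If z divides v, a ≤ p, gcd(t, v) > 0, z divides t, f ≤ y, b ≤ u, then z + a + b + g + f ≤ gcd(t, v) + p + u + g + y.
z divides t and z divides v, thus z divides gcd(t, v). Because gcd(t, v) > 0, z ≤ gcd(t, v). From a ≤ p and b ≤ u, a + b ≤ p + u. Then a + b + g ≤ p + u + g. z ≤ gcd(t, v), so z + a + b + g ≤ gcd(t, v) + p + u + g. Since f ≤ y, z + a + b + g + f ≤ gcd(t, v) + p + u + g + y.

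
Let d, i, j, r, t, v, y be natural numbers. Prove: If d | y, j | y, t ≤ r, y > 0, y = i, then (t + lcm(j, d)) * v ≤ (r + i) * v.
Since j | y and d | y, lcm(j, d) | y. Since y > 0, lcm(j, d) ≤ y. Since y = i, lcm(j, d) ≤ i. Since t ≤ r, t + lcm(j, d) ≤ r + i. Then (t + lcm(j, d)) * v ≤ (r + i) * v.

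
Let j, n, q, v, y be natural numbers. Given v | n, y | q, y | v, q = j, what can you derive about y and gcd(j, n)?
y | gcd(j, n)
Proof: q = j and y | q, thus y | j. y | v and v | n, hence y | n. y | j, so y | gcd(j, n).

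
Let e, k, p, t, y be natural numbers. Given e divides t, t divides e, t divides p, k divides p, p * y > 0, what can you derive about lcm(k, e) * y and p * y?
lcm(k, e) * y ≤ p * y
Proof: t divides e and e divides t, thus t = e. t divides p, so e divides p. Since k divides p, lcm(k, e) divides p. Then lcm(k, e) * y divides p * y. p * y > 0, so lcm(k, e) * y ≤ p * y.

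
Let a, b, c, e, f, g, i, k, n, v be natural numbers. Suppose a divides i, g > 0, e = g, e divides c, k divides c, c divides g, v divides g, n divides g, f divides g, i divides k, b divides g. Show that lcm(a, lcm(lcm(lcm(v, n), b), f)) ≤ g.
e = g and e divides c, therefore g divides c. Because c divides g, c = g. Since i divides k and k divides c, i divides c. Since c = g, i divides g. Because a divides i, a divides g. Since v divides g and n divides g, lcm(v, n) divides g. From b divides g, lcm(lcm(v, n), b) divides g. f divides g, so lcm(lcm(lcm(v, n), b), f) divides g. a divides g, so lcm(a, lcm(lcm(lcm(v, n), b), f)) divides g. g > 0, so lcm(a, lcm(lcm(lcm(v, n), b), f)) ≤ g.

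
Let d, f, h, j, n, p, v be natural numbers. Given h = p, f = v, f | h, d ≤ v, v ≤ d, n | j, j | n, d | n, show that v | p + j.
From f = v and f | h, v | h. Since h = p, v | p. d ≤ v and v ≤ d, hence d = v. n | j and j | n, thus n = j. Since d | n, d | j. Because d = v, v | j. v | p, so v | p + j.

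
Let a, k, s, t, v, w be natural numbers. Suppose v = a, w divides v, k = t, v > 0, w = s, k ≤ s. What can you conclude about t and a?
t ≤ a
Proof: From k = t and k ≤ s, t ≤ s. w = s and w divides v, therefore s divides v. Since v > 0, s ≤ v. t ≤ s, so t ≤ v. v = a, so t ≤ a.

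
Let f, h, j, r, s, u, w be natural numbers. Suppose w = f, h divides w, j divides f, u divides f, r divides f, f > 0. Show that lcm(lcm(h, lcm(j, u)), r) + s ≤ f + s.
w = f and h divides w, thus h divides f. Because j divides f and u divides f, lcm(j, u) divides f. Since h divides f, lcm(h, lcm(j, u)) divides f. Since r divides f, lcm(lcm(h, lcm(j, u)), r) divides f. f > 0, so lcm(lcm(h, lcm(j, u)), r) ≤ f. Then lcm(lcm(h, lcm(j, u)), r) + s ≤ f + s.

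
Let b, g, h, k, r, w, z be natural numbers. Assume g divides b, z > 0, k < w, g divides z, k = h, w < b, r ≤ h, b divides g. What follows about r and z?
r < z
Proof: From k = h and k < w, h < w. Since r ≤ h, r < w. From w < b, r < b. g divides b and b divides g, therefore g = b. Since g divides z, b divides z. z > 0, so b ≤ z. From r < b, r < z.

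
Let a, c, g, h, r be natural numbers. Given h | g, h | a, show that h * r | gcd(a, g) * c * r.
Since h | a and h | g, h | gcd(a, g). Then h | gcd(a, g) * c. Then h * r | gcd(a, g) * c * r.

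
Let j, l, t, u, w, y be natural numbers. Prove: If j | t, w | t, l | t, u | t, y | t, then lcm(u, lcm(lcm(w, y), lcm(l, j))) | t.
From w | t and y | t, lcm(w, y) | t. l | t and j | t, thus lcm(l, j) | t. From lcm(w, y) | t, lcm(lcm(w, y), lcm(l, j)) | t. u | t, so lcm(u, lcm(lcm(w, y), lcm(l, j))) | t.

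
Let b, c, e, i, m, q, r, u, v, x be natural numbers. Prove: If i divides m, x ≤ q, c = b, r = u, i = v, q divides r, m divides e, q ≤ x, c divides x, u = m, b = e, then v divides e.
c = b and b = e, therefore c = e. From q ≤ x and x ≤ q, q = x. Since q divides r, x divides r. Since c divides x, c divides r. r = u, so c divides u. Since c = e, e divides u. Since u = m, e divides m. m divides e, so m = e. i = v and i divides m, hence v divides m. From m = e, v divides e.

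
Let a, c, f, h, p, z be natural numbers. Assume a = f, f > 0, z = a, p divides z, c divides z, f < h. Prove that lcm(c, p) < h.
Since z = a and a = f, z = f. c divides z and p divides z, thus lcm(c, p) divides z. z = f, so lcm(c, p) divides f. f > 0, so lcm(c, p) ≤ f. f < h, so lcm(c, p) < h.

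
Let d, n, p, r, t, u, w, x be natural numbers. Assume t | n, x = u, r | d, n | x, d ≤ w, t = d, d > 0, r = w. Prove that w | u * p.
Because r | d and d > 0, r ≤ d. Since r = w, w ≤ d. Since d ≤ w, d = w. t = d and t | n, therefore d | n. Since x = u and n | x, n | u. d | n, so d | u. d = w, so w | u. Then w | u * p.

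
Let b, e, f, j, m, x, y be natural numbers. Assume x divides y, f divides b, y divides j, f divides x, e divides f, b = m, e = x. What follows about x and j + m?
x divides j + m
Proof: x divides y and y divides j, hence x divides j. e = x and e divides f, thus x divides f. Since f divides x, f = x. b = m and f divides b, thus f divides m. Since f = x, x divides m. x divides j, so x divides j + m.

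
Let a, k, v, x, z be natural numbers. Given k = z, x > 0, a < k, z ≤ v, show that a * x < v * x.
Because k = z and a < k, a < z. Since z ≤ v, a < v. Since x > 0, by multiplying by a positive, a * x < v * x.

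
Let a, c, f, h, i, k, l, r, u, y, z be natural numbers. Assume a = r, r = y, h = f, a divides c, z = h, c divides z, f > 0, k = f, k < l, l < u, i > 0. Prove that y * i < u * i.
a = r and r = y, therefore a = y. z = h and c divides z, hence c divides h. Since a divides c, a divides h. h = f, so a divides f. Since a = y, y divides f. Since f > 0, y ≤ f. k < l and l < u, therefore k < u. k = f, so f < u. Since y ≤ f, y < u. Using i > 0, by multiplying by a positive, y * i < u * i.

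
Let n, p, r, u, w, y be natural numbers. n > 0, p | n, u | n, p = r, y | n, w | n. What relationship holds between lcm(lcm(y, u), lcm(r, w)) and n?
lcm(lcm(y, u), lcm(r, w)) ≤ n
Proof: Since y | n and u | n, lcm(y, u) | n. p = r and p | n, therefore r | n. w | n, so lcm(r, w) | n. Since lcm(y, u) | n, lcm(lcm(y, u), lcm(r, w)) | n. Since n > 0, lcm(lcm(y, u), lcm(r, w)) ≤ n.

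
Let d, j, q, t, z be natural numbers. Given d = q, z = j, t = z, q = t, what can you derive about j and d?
j = d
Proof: d = q and q = t, so d = t. Since t = z, d = z. Since z = j, d = j. Then j = d.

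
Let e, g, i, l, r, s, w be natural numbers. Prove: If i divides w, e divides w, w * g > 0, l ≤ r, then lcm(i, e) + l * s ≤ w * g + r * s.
i divides w and e divides w, so lcm(i, e) divides w. Then lcm(i, e) divides w * g. w * g > 0, so lcm(i, e) ≤ w * g. l ≤ r. By multiplying by a non-negative, l * s ≤ r * s. lcm(i, e) ≤ w * g, so lcm(i, e) + l * s ≤ w * g + r * s.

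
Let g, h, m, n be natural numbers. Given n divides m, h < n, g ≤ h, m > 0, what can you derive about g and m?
g < m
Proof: Because g ≤ h and h < n, g < n. Because n divides m and m > 0, n ≤ m. Since g < n, g < m.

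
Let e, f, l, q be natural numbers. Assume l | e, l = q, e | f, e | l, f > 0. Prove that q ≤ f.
Because e | l and l | e, e = l. l = q, so e = q. Because e | f and f > 0, e ≤ f. e = q, so q ≤ f.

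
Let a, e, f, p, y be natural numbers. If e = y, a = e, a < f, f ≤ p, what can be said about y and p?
y < p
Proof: a = e and a < f, therefore e < f. Because e = y, y < f. f ≤ p, so y < p.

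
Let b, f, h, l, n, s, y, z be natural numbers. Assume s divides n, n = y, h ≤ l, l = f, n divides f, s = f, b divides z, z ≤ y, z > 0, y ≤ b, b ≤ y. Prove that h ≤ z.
Because s = f and s divides n, f divides n. Since n divides f, f = n. l = f, so l = n. n = y, so l = y. b ≤ y and y ≤ b, hence b = y. Since b divides z and z > 0, b ≤ z. b = y, so y ≤ z. From z ≤ y, y = z. Since l = y, l = z. h ≤ l, so h ≤ z.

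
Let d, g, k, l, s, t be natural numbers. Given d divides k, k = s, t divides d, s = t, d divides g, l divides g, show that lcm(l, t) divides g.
Because k = s and s = t, k = t. Because d divides k, d divides t. From t divides d, d = t. d divides g, so t divides g. Because l divides g, lcm(l, t) divides g.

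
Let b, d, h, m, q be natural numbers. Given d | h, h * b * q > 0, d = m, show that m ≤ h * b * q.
From d = m and d | h, m | h. Then m | h * b. Then m | h * b * q. Since h * b * q > 0, m ≤ h * b * q.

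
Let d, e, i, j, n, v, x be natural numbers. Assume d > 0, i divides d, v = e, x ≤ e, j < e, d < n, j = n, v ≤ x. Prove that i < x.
From v = e and v ≤ x, e ≤ x. Since x ≤ e, e = x. i divides d and d > 0, therefore i ≤ d. j = n and j < e, thus n < e. Since d < n, d < e. Since i ≤ d, i < e. Because e = x, i < x.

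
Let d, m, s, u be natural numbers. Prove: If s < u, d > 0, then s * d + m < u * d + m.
s < u and d > 0. By multiplying by a positive, s * d < u * d. Then s * d + m < u * d + m.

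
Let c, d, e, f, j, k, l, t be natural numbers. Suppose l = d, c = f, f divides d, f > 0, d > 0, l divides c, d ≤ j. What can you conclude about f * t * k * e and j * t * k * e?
f * t * k * e ≤ j * t * k * e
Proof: Since c = f and l divides c, l divides f. From l = d, d divides f. From f > 0, d ≤ f. f divides d and d > 0, thus f ≤ d. d ≤ f, so d = f. Since d ≤ j, f ≤ j. By multiplying by a non-negative, f * t ≤ j * t. By multiplying by a non-negative, f * t * k ≤ j * t * k. By multiplying by a non-negative, f * t * k * e ≤ j * t * k * e.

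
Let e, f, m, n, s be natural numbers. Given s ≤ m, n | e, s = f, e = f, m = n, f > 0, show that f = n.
s = f and s ≤ m, thus f ≤ m. Since m = n, f ≤ n. From e = f and n | e, n | f. f > 0, so n ≤ f. Since f ≤ n, f = n.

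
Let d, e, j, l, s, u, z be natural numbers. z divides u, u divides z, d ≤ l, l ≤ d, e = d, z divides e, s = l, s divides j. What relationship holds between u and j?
u divides j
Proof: z divides u and u divides z, therefore z = u. From d ≤ l and l ≤ d, d = l. Because e = d and z divides e, z divides d. d = l, so z divides l. s = l and s divides j, thus l divides j. z divides l, so z divides j. z = u, so u divides j.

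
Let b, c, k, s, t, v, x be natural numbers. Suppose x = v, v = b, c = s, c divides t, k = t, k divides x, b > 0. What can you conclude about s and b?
s ≤ b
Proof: x = v and v = b, therefore x = b. c = s and c divides t, hence s divides t. k = t and k divides x, thus t divides x. Since s divides t, s divides x. x = b, so s divides b. Because b > 0, s ≤ b.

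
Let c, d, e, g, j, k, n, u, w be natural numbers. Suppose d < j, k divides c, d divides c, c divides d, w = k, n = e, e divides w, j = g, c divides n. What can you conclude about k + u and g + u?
k + u < g + u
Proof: d divides c and c divides d, thus d = c. n = e and c divides n, thus c divides e. Because w = k and e divides w, e divides k. c divides e, so c divides k. Since k divides c, c = k. d = c, so d = k. j = g and d < j, hence d < g. Since d = k, k < g. Then k + u < g + u.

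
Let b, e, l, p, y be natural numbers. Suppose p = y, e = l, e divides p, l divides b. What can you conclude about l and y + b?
l divides y + b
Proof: e = l and e divides p, hence l divides p. p = y, so l divides y. l divides b, so l divides y + b.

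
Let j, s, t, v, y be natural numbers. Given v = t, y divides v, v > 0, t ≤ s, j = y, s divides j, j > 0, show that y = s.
y divides v and v > 0, therefore y ≤ v. From v = t, y ≤ t. Since t ≤ s, y ≤ s. s divides j and j > 0, hence s ≤ j. j = y, so s ≤ y. Since y ≤ s, y = s.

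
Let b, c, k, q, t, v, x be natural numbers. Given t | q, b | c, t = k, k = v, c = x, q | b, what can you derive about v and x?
v | x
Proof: Since t = k and k = v, t = v. t | q, so v | q. Since q | b, v | b. c = x and b | c, therefore b | x. Since v | b, v | x.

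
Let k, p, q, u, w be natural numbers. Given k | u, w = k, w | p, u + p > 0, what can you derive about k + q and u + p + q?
k + q ≤ u + p + q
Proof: w = k and w | p, so k | p. Since k | u, k | u + p. From u + p > 0, k ≤ u + p. Then k + q ≤ u + p + q.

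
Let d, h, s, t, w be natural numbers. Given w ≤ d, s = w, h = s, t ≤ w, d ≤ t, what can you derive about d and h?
d = h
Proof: From h = s and s = w, h = w. d ≤ t and t ≤ w, thus d ≤ w. w ≤ d, so w = d. h = w, so h = d. Then d = h.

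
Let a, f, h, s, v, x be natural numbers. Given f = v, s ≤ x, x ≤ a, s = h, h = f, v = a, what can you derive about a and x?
a = x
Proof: From h = f and f = v, h = v. v = a, so h = a. s = h and s ≤ x, hence h ≤ x. h = a, so a ≤ x. x ≤ a, so a = x.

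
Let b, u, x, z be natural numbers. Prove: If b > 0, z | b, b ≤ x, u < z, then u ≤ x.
z | b and b > 0, so z ≤ b. u < z, so u < b. b ≤ x, so u < x. Then u ≤ x.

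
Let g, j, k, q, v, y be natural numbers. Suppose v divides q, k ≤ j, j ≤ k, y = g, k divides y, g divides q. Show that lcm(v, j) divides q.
From k ≤ j and j ≤ k, k = j. y = g and k divides y, so k divides g. g divides q, so k divides q. Since k = j, j divides q. v divides q, so lcm(v, j) divides q.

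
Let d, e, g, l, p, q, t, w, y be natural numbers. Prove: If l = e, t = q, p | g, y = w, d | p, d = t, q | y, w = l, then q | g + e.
d | p and p | g, therefore d | g. d = t, so t | g. t = q, so q | g. y = w and q | y, so q | w. w = l, so q | l. From l = e, q | e. q | g, so q | g + e.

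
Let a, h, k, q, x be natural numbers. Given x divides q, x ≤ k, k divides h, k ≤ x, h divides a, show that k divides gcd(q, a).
x ≤ k and k ≤ x, so x = k. From x divides q, k divides q. From k divides h and h divides a, k divides a. Since k divides q, k divides gcd(q, a).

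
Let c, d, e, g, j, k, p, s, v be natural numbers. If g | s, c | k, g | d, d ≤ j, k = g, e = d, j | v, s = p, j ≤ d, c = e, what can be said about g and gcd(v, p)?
g | gcd(v, p)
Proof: c = e and e = d, hence c = d. Since c | k, d | k. k = g, so d | g. Since g | d, d = g. Because j ≤ d and d ≤ j, j = d. Since j | v, d | v. Since d = g, g | v. Since s = p and g | s, g | p. Since g | v, g | gcd(v, p).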